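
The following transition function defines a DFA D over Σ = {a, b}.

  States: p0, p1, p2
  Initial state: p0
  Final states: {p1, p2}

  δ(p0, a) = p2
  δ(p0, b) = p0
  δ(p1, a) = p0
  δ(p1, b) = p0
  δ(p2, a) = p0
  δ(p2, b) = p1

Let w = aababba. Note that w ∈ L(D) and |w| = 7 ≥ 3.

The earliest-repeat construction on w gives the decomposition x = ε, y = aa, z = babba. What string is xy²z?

xy^2z = ε·aa·aa·babba = aaaababba.
Reading y = aa takes D from p0 back to p0, so after x·y·y the machine is still in p0, and z then leads to the accepting state p2. Hence aaaababba ∈ L(D).

aaaababba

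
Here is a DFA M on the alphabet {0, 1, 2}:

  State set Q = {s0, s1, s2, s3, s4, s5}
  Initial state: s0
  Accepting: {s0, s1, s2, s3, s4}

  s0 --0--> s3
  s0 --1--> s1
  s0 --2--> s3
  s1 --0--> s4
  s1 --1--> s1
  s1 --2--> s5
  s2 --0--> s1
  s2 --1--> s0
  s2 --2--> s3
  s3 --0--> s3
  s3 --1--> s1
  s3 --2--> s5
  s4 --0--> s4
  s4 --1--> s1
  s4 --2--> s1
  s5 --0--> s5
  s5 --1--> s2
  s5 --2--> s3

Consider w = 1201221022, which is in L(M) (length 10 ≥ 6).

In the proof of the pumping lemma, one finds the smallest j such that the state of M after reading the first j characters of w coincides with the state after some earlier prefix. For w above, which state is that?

State sequence: s0 -1-> s1 -2-> s5 -0-> s5 -1-> s2 -2-> s3 -2-> s5 -1-> s2 -0-> s1 -2-> s5 -2-> s3
First repeat at step 3: s5 was already visited.

The earliest repeat is at step j = 3: M is in s5, which it already visited at step i = 2.
Pumping length from the standard proof: p = 6 (the number of states). The repeated state found above gives |xy| = j ≤ 6 and |y| = j − i ≥ 1.

s5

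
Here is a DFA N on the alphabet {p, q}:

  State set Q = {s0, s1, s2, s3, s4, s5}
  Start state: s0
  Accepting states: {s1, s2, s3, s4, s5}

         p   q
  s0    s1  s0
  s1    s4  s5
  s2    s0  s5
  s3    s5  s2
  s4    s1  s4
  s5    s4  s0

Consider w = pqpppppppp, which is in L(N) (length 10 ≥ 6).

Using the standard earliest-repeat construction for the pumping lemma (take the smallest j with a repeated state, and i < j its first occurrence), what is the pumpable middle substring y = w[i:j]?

State sequence: s0 -p-> s1 -q-> s5 -p-> s4 -p-> s1 -p-> s4 -p-> s1 -p-> s4 -p-> s1 -p-> s4 -p-> s1
First repeat at step 4: s1 was already visited.

So i = 1, j = 4, giving x = w[0:1] = p, y = w[1:4] = qpp, z = w[4:10] = pppppp.
Check: |xy| = 4 ≤ 6 and |y| = 3 ≥ 1. Reading y takes N from s1 back to s1, so every xyⁱz is accepted.
Since N has 6 states, any run of length ≥ 6 visits 6+1 states, so by pigeonhole some state repeats within the first 6 steps — that repeat gives the pumpable loop.

qpp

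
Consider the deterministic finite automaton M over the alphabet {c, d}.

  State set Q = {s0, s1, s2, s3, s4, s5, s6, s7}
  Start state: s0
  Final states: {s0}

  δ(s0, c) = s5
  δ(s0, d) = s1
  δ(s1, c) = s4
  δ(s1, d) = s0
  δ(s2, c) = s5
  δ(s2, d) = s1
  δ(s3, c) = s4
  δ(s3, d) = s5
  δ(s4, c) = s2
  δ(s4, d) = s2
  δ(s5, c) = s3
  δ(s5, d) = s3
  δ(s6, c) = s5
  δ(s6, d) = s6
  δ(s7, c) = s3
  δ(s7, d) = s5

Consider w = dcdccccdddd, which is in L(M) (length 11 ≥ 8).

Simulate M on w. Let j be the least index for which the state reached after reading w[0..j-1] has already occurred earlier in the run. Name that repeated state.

Run of M on w = d c d c c c c d d d d:
  step 0: s0  (start)
  step 1: s1  (read d: s0→s1)
  step 2: s4  (read c: s1→s4)
  step 3: s2  (read d: s4→s2)
  step 4: s5  (read c: s2→s5)
  step 5: s3  (read c: s5→s3)
  step 6: s4  (read c: s3→s4)   ← first repeat (s4 seen earlier)
  step 7: s2  (read c: s4→s2)
  step 8: s1  (read d: s2→s1)
  step 9: s0  (read d: s1→s0)
  step 10: s1  (read d: s0→s1)
  step 11: s0  (read d: s1→s0)

The earliest repeat is at step j = 6: M is in s4, which it already visited at step i = 2.
With |Q| = 8, pigeonhole forces a state repeat no later than step 8; the substring read between the first and second visits to that state can be pumped.

s4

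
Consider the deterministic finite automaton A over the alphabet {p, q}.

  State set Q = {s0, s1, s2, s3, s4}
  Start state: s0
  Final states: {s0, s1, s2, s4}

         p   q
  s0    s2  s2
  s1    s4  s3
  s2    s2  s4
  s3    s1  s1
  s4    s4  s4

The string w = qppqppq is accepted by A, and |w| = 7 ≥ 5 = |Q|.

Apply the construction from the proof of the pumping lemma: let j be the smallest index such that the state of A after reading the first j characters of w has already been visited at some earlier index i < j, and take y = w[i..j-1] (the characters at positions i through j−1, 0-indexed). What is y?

p

State sequence: s0 -q-> s2 -p-> s2 -p-> s2 -q-> s4 -p-> s4 -p-> s4 -q-> s4
First repeat at step 2: s2 was already visited.

So i = 1, j = 2, giving x = w[0:1] = q, y = w[1:2] = p, z = w[2:7] = pqppq.
Check: |xy| = 2 ≤ 5 and |y| = 1 ≥ 1. Reading y takes A from s2 back to s2, so every xyⁱz is accepted.
Pumping length from the standard proof: p = 5 (the number of states). The repeated state found above gives |xy| = j ≤ 5 and |y| = j − i ≥ 1.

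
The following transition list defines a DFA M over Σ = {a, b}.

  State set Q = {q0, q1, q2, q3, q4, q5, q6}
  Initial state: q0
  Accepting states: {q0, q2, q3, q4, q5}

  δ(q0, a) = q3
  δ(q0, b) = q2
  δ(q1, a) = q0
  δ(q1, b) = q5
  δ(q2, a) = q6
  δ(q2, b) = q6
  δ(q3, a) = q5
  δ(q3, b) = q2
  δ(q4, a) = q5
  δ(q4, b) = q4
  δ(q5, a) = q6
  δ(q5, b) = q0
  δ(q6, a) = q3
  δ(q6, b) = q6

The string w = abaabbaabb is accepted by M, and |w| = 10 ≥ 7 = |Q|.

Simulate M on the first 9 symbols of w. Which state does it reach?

Run of M on the first 9 characters of w = a b a a b b a a b:
  step 0: q0  (start)
  step 1: q3  (read a: q0→q3)
  step 2: q2  (read b: q3→q2)
  step 3: q6  (read a: q2→q6)
  step 4: q3  (read a: q6→q3)
  step 5: q2  (read b: q3→q2)
  step 6: q6  (read b: q2→q6)
  step 7: q3  (read a: q6→q3)
  step 8: q5  (read a: q3→q5)
  step 9: q0  (read b: q5→q0)

After reading 9 characters, M is in state q0.

q0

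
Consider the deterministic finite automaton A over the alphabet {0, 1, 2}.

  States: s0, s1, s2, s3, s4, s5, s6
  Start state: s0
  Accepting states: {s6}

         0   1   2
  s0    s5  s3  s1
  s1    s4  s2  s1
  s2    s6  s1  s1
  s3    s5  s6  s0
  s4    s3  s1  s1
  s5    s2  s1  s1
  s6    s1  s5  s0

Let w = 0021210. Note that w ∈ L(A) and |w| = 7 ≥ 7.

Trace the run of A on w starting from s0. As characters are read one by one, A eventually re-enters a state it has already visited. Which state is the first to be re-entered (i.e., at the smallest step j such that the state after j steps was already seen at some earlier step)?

Run of A on w = 0 0 2 1 2 1 0:
  step 0: s0  (start)
  step 1: s5  (read 0: s0→s5)
  step 2: s2  (read 0: s5→s2)
  step 3: s1  (read 2: s2→s1)
  step 4: s2  (read 1: s1→s2)   ← first repeat (s2 seen earlier)
  step 5: s1  (read 2: s2→s1)
  step 6: s2  (read 1: s1→s2)
  step 7: s6  (read 0: s2→s6)

The earliest repeat is at step j = 4: A is in s2, which it already visited at step i = 2.
The DFA has 7 states, so the proof of the pumping lemma guarantees a repeated state among the first 7+1 visited; the segment between the two visits is the pumpable y.

s2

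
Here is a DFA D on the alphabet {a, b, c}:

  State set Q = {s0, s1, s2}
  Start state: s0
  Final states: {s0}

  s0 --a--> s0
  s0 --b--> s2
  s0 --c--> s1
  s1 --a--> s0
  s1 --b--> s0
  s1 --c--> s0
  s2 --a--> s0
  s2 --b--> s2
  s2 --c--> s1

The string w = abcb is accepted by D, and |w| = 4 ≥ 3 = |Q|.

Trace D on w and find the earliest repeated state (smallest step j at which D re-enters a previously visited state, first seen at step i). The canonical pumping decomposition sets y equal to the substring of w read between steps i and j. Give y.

Run of D on w = a b c b:
  step 0: s0  (start)
  step 1: s0  (read a: s0→s0)   ← first repeat (s0 seen earlier)
  step 2: s2  (read b: s0→s2)
  step 3: s1  (read c: s2→s1)
  step 4: s0  (read b: s1→s0)

So i = 0, j = 1, giving x = w[0:0] = ε, y = w[0:1] = a, z = w[1:4] = bcb.
Check: |xy| = 1 ≤ 3 and |y| = 1 ≥ 1. Reading y takes D from s0 back to s0, so every xyⁱz is accepted.
The DFA has 3 states, so the proof of the pumping lemma guarantees a repeated state among the first 3+1 visited; the segment between the two visits is the pumpable y.

a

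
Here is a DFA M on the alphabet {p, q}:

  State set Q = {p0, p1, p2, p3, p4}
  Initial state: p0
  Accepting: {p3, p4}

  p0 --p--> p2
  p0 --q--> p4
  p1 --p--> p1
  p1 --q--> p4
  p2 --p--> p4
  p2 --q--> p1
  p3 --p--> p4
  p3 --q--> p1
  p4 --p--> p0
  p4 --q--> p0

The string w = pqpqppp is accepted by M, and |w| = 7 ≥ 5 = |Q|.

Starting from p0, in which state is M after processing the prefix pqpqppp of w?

p4

State sequence: p0 -p-> p2 -q-> p1 -p-> p1 -q-> p4 -p-> p0 -p-> p2 -p-> p4

After reading 7 characters, M is in state p4.
(This kind of state-tracing is the core of the pumping-lemma construction: with 5 states, pigeonhole forces a repeat within the first 5 steps.)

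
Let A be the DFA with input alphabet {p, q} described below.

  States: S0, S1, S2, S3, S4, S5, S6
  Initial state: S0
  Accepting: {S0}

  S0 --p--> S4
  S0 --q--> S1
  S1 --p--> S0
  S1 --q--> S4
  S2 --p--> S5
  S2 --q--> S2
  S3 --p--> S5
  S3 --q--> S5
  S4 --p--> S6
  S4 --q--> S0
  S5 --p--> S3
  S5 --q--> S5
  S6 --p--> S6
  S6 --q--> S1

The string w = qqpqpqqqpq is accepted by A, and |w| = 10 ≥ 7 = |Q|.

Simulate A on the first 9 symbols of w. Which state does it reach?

State sequence: S0 -q-> S1 -q-> S4 -p-> S6 -q-> S1 -p-> S0 -q-> S1 -q-> S4 -q-> S0 -p-> S4

After reading 9 characters, A is in state S4.

S4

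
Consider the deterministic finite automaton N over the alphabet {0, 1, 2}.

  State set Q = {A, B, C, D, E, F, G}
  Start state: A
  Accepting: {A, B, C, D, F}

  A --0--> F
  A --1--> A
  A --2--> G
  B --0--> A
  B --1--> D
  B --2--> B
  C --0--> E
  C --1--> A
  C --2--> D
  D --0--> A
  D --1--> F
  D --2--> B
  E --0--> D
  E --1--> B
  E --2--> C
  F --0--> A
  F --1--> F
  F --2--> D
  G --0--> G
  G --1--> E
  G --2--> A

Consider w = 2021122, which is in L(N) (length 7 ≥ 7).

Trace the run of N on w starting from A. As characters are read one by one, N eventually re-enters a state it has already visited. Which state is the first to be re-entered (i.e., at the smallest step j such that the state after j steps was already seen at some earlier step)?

G

State sequence: A -2-> G -0-> G -2-> A -1-> A -1-> A -2-> G -2-> A
First repeat at step 2: G was already visited.

The earliest repeat is at step j = 2: N is in G, which it already visited at step i = 1.
With |Q| = 7, pigeonhole forces a state repeat no later than step 7; the substring read between the first and second visits to that state can be pumped.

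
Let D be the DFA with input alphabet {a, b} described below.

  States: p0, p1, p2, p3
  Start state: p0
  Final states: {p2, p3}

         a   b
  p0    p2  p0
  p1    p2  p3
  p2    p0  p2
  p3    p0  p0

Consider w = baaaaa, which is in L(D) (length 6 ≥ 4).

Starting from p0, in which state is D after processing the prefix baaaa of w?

State sequence: p0 -b-> p0 -a-> p2 -a-> p0 -a-> p2 -a-> p0

After reading 5 characters, D is in state p0.
(This kind of state-tracing is the core of the pumping-lemma construction: with 4 states, pigeonhole forces a repeat within the first 4 steps.)

p0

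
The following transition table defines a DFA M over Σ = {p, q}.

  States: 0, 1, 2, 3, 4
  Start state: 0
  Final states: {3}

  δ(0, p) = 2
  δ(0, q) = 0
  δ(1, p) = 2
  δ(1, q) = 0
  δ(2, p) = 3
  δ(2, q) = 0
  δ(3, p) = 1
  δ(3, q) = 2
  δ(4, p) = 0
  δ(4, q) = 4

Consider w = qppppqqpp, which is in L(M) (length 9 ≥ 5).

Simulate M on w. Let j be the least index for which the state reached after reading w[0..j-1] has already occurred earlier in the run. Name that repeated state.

Run of M on w = q p p p p q q p p:
  step 0: 0  (start)
  step 1: 0  (read q: 0→0)   ← first repeat (0 seen earlier)
  step 2: 2  (read p: 0→2)
  step 3: 3  (read p: 2→3)
  step 4: 1  (read p: 3→1)
  step 5: 2  (read p: 1→2)
  step 6: 0  (read q: 2→0)
  step 7: 0  (read q: 0→0)
  step 8: 2  (read p: 0→2)
  step 9: 3  (read p: 2→3)

The earliest repeat is at step j = 1: M is in 0, which it already visited at step i = 0.
With |Q| = 5, pigeonhole forces a state repeat no later than step 5; the substring read between the first and second visits to that state can be pumped.

0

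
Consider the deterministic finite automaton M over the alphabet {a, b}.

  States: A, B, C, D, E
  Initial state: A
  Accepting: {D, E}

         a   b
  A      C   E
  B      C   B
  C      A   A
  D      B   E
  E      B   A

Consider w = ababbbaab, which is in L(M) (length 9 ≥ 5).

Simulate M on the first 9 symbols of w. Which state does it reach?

Run of M on the first 9 characters of w = a b a b b b a a b:
  step 0: A  (start)
  step 1: C  (read a: A→C)
  step 2: A  (read b: C→A)
  step 3: C  (read a: A→C)
  step 4: A  (read b: C→A)
  step 5: E  (read b: A→E)
  step 6: A  (read b: E→A)
  step 7: C  (read a: A→C)
  step 8: A  (read a: C→A)
  step 9: E  (read b: A→E)

After reading 9 characters, M is in state E.
(This kind of state-tracing is the core of the pumping-lemma construction: with 5 states, pigeonhole forces a repeat within the first 5 steps.)

E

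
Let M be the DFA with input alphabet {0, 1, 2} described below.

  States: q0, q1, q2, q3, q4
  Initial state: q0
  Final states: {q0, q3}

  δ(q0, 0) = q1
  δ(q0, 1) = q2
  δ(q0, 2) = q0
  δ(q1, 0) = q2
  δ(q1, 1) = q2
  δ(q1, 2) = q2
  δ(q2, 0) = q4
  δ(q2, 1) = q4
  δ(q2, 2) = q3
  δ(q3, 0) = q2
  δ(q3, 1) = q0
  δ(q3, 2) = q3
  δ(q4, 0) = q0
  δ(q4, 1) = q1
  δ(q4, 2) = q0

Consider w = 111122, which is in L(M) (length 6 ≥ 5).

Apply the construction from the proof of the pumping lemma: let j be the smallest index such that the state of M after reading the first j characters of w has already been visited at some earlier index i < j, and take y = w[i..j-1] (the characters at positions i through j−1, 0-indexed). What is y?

111

State sequence: q0 -1-> q2 -1-> q4 -1-> q1 -1-> q2 -2-> q3 -2-> q3
First repeat at step 4: q2 was already visited.

So i = 1, j = 4, giving x = w[0:1] = 1, y = w[1:4] = 111, z = w[4:6] = 22.
Check: |xy| = 4 ≤ 5 and |y| = 3 ≥ 1. Reading y takes M from q2 back to q2, so every xyⁱz is accepted.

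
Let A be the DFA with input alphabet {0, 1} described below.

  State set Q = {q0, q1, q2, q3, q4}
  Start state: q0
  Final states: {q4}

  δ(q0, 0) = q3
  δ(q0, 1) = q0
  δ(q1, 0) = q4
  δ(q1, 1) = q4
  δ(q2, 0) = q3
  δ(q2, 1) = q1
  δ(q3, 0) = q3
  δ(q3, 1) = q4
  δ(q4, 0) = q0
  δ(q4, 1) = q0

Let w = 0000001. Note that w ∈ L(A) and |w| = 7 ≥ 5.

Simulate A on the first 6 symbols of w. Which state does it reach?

Run of A on the first 6 characters of w = 0 0 0 0 0 0:
  step 0: q0  (start)
  step 1: q3  (read 0: q0→q3)
  step 2: q3  (read 0: q3→q3)
  step 3: q3  (read 0: q3→q3)
  step 4: q3  (read 0: q3→q3)
  step 5: q3  (read 0: q3→q3)
  step 6: q3  (read 0: q3→q3)

After reading 6 characters, A is in state q3.
(This kind of state-tracing is the core of the pumping-lemma construction: with 5 states, pigeonhole forces a repeat within the first 5 steps.)

q3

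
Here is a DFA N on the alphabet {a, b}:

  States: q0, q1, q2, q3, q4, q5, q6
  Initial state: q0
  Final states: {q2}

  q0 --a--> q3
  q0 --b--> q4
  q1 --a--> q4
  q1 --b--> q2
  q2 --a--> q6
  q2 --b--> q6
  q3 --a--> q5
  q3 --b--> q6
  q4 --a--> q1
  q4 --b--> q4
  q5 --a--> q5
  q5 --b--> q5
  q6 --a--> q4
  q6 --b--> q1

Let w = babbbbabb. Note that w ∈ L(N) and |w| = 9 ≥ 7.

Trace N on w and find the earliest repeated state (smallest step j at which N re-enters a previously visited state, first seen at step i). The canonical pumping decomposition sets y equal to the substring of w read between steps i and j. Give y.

bbb

State sequence: q0 -b-> q4 -a-> q1 -b-> q2 -b-> q6 -b-> q1 -b-> q2 -a-> q6 -b-> q1 -b-> q2
First repeat at step 5: q1 was already visited.

So i = 2, j = 5, giving x = w[0:2] = ba, y = w[2:5] = bbb, z = w[5:9] = babb.
Check: |xy| = 5 ≤ 7 and |y| = 3 ≥ 1. Reading y takes N from q1 back to q1, so every xyⁱz is accepted.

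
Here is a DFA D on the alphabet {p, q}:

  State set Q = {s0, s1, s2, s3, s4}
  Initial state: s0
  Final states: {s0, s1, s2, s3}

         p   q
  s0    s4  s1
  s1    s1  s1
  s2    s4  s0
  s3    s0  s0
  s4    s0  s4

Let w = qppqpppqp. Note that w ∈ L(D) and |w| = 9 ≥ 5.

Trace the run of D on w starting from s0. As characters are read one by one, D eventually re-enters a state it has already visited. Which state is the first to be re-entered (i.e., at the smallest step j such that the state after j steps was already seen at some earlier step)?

State sequence: s0 -q-> s1 -p-> s1 -p-> s1 -q-> s1 -p-> s1 -p-> s1 -p-> s1 -q-> s1 -p-> s1
First repeat at step 2: s1 was already visited.

The earliest repeat is at step j = 2: D is in s1, which it already visited at step i = 1.
The DFA has 5 states, so the proof of the pumping lemma guarantees a repeated state among the first 5+1 visited; the segment between the two visits is the pumpable y.

s1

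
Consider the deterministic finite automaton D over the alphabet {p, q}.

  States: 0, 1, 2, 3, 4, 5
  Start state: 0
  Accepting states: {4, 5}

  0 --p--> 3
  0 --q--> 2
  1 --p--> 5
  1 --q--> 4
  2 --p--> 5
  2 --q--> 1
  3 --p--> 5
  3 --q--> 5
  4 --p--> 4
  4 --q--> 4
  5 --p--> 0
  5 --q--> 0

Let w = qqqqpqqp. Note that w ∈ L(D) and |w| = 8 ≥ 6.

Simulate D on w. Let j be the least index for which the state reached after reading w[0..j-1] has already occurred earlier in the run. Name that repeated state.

4

State sequence: 0 -q-> 2 -q-> 1 -q-> 4 -q-> 4 -p-> 4 -q-> 4 -q-> 4 -p-> 4
First repeat at step 4: 4 was already visited.

The earliest repeat is at step j = 4: D is in 4, which it already visited at step i = 3.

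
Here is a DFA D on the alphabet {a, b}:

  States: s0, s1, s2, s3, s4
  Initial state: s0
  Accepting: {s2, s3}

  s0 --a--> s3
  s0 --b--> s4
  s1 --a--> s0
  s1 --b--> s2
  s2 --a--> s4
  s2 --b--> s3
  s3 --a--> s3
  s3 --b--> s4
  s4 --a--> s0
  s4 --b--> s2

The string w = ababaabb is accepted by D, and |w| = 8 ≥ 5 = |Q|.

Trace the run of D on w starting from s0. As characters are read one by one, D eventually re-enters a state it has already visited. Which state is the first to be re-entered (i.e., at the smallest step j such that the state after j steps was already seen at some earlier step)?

State sequence: s0 -a-> s3 -b-> s4 -a-> s0 -b-> s4 -a-> s0 -a-> s3 -b-> s4 -b-> s2
First repeat at step 3: s0 was already visited.

The earliest repeat is at step j = 3: D is in s0, which it already visited at step i = 0.
With |Q| = 5, pigeonhole forces a state repeat no later than step 5; the substring read between the first and second visits to that state can be pumped.

s0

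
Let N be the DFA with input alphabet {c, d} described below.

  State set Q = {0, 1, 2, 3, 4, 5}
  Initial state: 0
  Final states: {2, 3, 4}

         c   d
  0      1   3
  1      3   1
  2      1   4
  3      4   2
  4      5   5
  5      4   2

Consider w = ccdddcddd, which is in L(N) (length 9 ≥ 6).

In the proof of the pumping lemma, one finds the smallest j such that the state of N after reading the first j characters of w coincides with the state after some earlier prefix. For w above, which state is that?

Run of N on w = c c d d d c d d d:
  step 0: 0  (start)
  step 1: 1  (read c: 0→1)
  step 2: 3  (read c: 1→3)
  step 3: 2  (read d: 3→2)
  step 4: 4  (read d: 2→4)
  step 5: 5  (read d: 4→5)
  step 6: 4  (read c: 5→4)   ← first repeat (4 seen earlier)
  step 7: 5  (read d: 4→5)
  step 8: 2  (read d: 5→2)
  step 9: 4  (read d: 2→4)

The earliest repeat is at step j = 6: N is in 4, which it already visited at step i = 4.
With |Q| = 6, pigeonhole forces a state repeat no later than step 6; the substring read between the first and second visits to that state can be pumped.

4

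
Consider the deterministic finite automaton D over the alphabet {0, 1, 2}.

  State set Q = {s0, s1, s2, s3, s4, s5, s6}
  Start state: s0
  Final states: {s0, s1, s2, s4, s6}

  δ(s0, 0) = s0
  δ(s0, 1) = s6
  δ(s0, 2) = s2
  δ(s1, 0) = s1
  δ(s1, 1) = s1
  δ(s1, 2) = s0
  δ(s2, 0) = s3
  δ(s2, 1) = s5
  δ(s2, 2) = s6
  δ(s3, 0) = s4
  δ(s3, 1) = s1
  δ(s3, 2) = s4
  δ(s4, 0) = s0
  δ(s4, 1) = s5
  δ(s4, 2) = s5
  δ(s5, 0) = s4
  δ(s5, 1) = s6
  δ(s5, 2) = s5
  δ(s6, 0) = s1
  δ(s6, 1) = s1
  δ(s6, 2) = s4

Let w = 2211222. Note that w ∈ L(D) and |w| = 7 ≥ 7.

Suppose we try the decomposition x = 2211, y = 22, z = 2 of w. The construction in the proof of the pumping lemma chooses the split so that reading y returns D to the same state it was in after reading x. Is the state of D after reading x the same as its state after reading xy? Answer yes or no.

State sequence: s0 -2-> s2 -2-> s6 -1-> s1 -1-> s1 -2-> s0 -2-> s2

After x (step 4): s1. After xy (step 6): s2.
They differ (s1 ≠ s2), so y is not a cycle from the state after x; this split is not the one the pumping-lemma construction produces, and pumping y need not keep the string in L(D).

no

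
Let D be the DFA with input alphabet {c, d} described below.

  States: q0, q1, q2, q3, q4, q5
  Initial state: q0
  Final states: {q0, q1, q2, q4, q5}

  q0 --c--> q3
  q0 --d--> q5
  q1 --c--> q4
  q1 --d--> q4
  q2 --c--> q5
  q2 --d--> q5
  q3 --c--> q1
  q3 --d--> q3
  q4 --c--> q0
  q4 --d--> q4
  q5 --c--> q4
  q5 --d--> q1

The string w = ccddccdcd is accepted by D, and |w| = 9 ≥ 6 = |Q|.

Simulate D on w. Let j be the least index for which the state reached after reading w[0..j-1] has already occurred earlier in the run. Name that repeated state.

q4

State sequence: q0 -c-> q3 -c-> q1 -d-> q4 -d-> q4 -c-> q0 -c-> q3 -d-> q3 -c-> q1 -d-> q4
First repeat at step 4: q4 was already visited.

The earliest repeat is at step j = 4: D is in q4, which it already visited at step i = 3.
Since D has 6 states, any run of length ≥ 6 visits 6+1 states, so by pigeonhole some state repeats within the first 6 steps — that repeat gives the pumpable loop.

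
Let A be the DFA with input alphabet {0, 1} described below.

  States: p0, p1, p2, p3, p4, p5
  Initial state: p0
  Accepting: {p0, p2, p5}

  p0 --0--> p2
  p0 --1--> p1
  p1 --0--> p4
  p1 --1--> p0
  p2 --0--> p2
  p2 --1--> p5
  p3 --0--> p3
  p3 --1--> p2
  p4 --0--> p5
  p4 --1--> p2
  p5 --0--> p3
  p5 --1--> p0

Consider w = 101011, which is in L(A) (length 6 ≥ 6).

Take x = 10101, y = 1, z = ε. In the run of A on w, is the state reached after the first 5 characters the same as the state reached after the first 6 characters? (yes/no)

State sequence: p0 -1-> p1 -0-> p4 -1-> p2 -0-> p2 -1-> p5 -1-> p0

After x (step 5): p5. After xy (step 6): p0.
They differ (p5 ≠ p0), so y is not a cycle from the state after x; this split is not the one the pumping-lemma construction produces, and pumping y need not keep the string in L(A).

no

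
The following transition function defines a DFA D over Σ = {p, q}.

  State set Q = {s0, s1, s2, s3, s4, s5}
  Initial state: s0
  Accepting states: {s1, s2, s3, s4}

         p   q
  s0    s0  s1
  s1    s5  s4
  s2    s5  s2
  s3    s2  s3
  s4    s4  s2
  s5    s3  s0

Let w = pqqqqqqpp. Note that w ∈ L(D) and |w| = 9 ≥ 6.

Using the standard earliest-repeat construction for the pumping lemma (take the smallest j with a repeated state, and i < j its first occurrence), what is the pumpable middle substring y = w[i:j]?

Run of D on w = p q q q q q q p p:
  step 0: s0  (start)
  step 1: s0  (read p: s0→s0)   ← first repeat (s0 seen earlier)
  step 2: s1  (read q: s0→s1)
  step 3: s4  (read q: s1→s4)
  step 4: s2  (read q: s4→s2)
  step 5: s2  (read q: s2→s2)
  step 6: s2  (read q: s2→s2)
  step 7: s2  (read q: s2→s2)
  step 8: s5  (read p: s2→s5)
  step 9: s3  (read p: s5→s3)

So i = 0, j = 1, giving x = w[0:0] = ε, y = w[0:1] = p, z = w[1:9] = qqqqqqpp.
Check: |xy| = 1 ≤ 6 and |y| = 1 ≥ 1. Reading y takes D from s0 back to s0, so every xyⁱz is accepted.
With |Q| = 6, pigeonhole forces a state repeat no later than step 6; the substring read between the first and second visits to that state can be pumped.

p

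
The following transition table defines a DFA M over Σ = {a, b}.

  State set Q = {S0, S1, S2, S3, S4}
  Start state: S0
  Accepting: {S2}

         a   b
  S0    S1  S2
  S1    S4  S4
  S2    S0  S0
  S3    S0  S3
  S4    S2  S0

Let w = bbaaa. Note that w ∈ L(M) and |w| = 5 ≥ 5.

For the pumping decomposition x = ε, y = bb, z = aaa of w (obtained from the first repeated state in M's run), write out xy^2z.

bbbbaaa

xy^2z = ε·bb·bb·aaa = bbbbaaa.
Reading y = bb takes M from S0 back to S0, so after x·y·y the machine is still in S0, and z then leads to the accepting state S2. Hence bbbbaaa ∈ L(M).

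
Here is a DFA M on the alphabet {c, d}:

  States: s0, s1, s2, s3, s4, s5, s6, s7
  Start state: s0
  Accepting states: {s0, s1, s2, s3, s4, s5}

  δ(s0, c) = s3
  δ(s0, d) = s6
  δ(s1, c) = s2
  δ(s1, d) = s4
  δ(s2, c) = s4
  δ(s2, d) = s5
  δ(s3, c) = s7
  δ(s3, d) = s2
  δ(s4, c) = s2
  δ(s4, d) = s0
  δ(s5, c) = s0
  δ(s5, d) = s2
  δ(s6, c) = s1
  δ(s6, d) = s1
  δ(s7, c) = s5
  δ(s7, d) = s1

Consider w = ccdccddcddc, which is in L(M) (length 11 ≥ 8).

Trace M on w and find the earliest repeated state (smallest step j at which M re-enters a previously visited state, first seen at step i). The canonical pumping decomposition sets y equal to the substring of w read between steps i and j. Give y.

State sequence: s0 -c-> s3 -c-> s7 -d-> s1 -c-> s2 -c-> s4 -d-> s0 -d-> s6 -c-> s1 -d-> s4 -d-> s0 -c-> s3
First repeat at step 6: s0 was already visited.

So i = 0, j = 6, giving x = w[0:0] = ε, y = w[0:6] = ccdccd, z = w[6:11] = dcddc.
Check: |xy| = 6 ≤ 8 and |y| = 6 ≥ 1. Reading y takes M from s0 back to s0, so every xyⁱz is accepted.

ccdccd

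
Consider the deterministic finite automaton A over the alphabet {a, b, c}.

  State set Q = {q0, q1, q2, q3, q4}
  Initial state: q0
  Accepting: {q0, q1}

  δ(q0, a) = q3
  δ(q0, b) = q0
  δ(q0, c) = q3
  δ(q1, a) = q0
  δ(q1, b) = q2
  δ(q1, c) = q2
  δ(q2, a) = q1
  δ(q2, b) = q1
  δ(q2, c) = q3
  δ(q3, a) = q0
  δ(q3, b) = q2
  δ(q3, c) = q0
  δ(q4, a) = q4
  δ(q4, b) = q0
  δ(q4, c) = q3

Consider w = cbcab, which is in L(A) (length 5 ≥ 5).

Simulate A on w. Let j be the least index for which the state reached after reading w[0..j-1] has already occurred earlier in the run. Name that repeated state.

q3

Run of A on w = c b c a b:
  step 0: q0  (start)
  step 1: q3  (read c: q0→q3)
  step 2: q2  (read b: q3→q2)
  step 3: q3  (read c: q2→q3)   ← first repeat (q3 seen earlier)
  step 4: q0  (read a: q3→q0)
  step 5: q0  (read b: q0→q0)

The earliest repeat is at step j = 3: A is in q3, which it already visited at step i = 1.
Pumping length from the standard proof: p = 5 (the number of states). The repeated state found above gives |xy| = j ≤ 5 and |y| = j − i ≥ 1.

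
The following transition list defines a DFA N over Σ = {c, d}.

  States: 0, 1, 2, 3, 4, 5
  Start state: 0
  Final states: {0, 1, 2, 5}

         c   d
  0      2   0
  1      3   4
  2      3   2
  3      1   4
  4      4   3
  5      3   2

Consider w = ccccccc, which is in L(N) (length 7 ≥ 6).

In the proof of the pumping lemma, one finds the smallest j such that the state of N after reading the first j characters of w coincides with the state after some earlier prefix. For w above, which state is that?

3

Run of N on w = c c c c c c c:
  step 0: 0  (start)
  step 1: 2  (read c: 0→2)
  step 2: 3  (read c: 2→3)
  step 3: 1  (read c: 3→1)
  step 4: 3  (read c: 1→3)   ← first repeat (3 seen earlier)
  step 5: 1  (read c: 3→1)
  step 6: 3  (read c: 1→3)
  step 7: 1  (read c: 3→1)

The earliest repeat is at step j = 4: N is in 3, which it already visited at step i = 2.
Pumping length from the standard proof: p = 6 (the number of states). The repeated state found above gives |xy| = j ≤ 6 and |y| = j − i ≥ 1.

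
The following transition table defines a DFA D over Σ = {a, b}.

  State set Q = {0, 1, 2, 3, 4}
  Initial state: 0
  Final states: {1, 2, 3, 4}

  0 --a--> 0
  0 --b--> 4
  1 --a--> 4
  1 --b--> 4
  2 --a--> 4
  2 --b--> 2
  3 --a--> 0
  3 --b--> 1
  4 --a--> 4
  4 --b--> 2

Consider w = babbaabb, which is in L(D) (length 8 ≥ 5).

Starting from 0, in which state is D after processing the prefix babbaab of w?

2

Run of D on the first 7 characters of w = b a b b a a b:
  step 0: 0  (start)
  step 1: 4  (read b: 0→4)
  step 2: 4  (read a: 4→4)
  step 3: 2  (read b: 4→2)
  step 4: 2  (read b: 2→2)
  step 5: 4  (read a: 2→4)
  step 6: 4  (read a: 4→4)
  step 7: 2  (read b: 4→2)

After reading 7 characters, D is in state 2.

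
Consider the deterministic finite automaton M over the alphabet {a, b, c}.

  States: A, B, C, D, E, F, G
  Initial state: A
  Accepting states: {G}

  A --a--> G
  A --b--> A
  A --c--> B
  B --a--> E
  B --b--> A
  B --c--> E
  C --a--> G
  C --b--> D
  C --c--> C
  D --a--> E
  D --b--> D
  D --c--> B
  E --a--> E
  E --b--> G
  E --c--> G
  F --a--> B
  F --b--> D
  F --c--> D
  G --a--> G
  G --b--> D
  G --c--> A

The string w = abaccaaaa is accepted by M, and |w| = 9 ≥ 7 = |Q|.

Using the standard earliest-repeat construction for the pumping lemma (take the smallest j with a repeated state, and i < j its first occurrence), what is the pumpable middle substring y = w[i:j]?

bac

Run of M on w = a b a c c a a a a:
  step 0: A  (start)
  step 1: G  (read a: A→G)
  step 2: D  (read b: G→D)
  step 3: E  (read a: D→E)
  step 4: G  (read c: E→G)   ← first repeat (G seen earlier)
  step 5: A  (read c: G→A)
  step 6: G  (read a: A→G)
  step 7: G  (read a: G→G)
  step 8: G  (read a: G→G)
  step 9: G  (read a: G→G)

So i = 1, j = 4, giving x = w[0:1] = a, y = w[1:4] = bac, z = w[4:9] = caaaa.
Check: |xy| = 4 ≤ 7 and |y| = 3 ≥ 1. Reading y takes M from G back to G, so every xyⁱz is accepted.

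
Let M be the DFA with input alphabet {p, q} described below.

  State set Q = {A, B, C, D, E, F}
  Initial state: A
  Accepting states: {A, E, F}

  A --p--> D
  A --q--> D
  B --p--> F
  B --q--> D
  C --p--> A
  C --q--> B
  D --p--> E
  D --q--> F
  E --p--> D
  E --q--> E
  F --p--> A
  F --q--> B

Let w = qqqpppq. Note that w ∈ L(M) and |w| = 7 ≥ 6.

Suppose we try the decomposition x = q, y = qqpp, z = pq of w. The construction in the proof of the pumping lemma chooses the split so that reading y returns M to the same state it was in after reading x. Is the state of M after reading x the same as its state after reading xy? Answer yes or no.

no

Run of M on the first 5 characters of w = q q q p p:
  step 0: A  (start)
  step 1: D  (read q: A→D)
  step 2: F  (read q: D→F)
  step 3: B  (read q: F→B)
  step 4: F  (read p: B→F)
  step 5: A  (read p: F→A)

After x (step 1): D. After xy (step 5): A.
They differ (D ≠ A), so y is not a cycle from the state after x; this split is not the one the pumping-lemma construction produces, and pumping y need not keep the string in L(M).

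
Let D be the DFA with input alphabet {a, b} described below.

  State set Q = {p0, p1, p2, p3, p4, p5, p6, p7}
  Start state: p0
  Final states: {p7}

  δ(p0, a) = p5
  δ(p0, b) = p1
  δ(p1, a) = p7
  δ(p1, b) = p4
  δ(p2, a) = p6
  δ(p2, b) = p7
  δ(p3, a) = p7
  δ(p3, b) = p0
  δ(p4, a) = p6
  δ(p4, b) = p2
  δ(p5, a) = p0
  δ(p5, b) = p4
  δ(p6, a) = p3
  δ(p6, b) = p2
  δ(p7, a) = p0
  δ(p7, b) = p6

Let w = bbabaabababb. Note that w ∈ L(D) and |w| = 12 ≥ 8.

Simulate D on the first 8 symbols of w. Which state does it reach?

Run of D on the first 8 characters of w = b b a b a a b a:
  step 0: p0  (start)
  step 1: p1  (read b: p0→p1)
  step 2: p4  (read b: p1→p4)
  step 3: p6  (read a: p4→p6)
  step 4: p2  (read b: p6→p2)
  step 5: p6  (read a: p2→p6)
  step 6: p3  (read a: p6→p3)
  step 7: p0  (read b: p3→p0)
  step 8: p5  (read a: p0→p5)

After reading 8 characters, D is in state p5.
(This kind of state-tracing is the core of the pumping-lemma construction: with 8 states, pigeonhole forces a repeat within the first 8 steps.)

p5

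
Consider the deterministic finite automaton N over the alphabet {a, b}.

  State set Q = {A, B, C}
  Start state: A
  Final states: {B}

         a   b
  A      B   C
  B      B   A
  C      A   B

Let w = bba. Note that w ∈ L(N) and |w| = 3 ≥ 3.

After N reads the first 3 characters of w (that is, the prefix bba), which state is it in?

B

State sequence: A -b-> C -b-> B -a-> B

After reading 3 characters, N is in state B.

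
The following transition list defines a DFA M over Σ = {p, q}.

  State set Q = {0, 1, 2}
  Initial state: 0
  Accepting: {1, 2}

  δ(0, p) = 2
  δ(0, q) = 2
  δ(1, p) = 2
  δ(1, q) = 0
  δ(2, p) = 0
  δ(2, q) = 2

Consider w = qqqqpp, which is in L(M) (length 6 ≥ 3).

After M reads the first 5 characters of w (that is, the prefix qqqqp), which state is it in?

0

Run of M on the first 5 characters of w = q q q q p:
  step 0: 0  (start)
  step 1: 2  (read q: 0→2)
  step 2: 2  (read q: 2→2)
  step 3: 2  (read q: 2→2)
  step 4: 2  (read q: 2→2)
  step 5: 0  (read p: 2→0)

After reading 5 characters, M is in state 0.
(This kind of state-tracing is the core of the pumping-lemma construction: with 3 states, pigeonhole forces a repeat within the first 3 steps.)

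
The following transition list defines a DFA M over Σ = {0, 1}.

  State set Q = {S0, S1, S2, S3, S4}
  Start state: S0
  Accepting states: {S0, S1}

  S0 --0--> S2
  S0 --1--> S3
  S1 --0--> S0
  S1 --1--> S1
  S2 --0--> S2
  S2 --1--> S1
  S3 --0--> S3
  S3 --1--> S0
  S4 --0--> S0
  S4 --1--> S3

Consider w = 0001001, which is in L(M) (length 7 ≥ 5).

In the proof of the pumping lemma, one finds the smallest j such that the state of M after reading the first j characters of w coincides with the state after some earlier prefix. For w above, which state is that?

S2

Run of M on w = 0 0 0 1 0 0 1:
  step 0: S0  (start)
  step 1: S2  (read 0: S0→S2)
  step 2: S2  (read 0: S2→S2)   ← first repeat (S2 seen earlier)
  step 3: S2  (read 0: S2→S2)
  step 4: S1  (read 1: S2→S1)
  step 5: S0  (read 0: S1→S0)
  step 6: S2  (read 0: S0→S2)
  step 7: S1  (read 1: S2→S1)

The earliest repeat is at step j = 2: M is in S2, which it already visited at step i = 1.
The DFA has 5 states, so the proof of the pumping lemma guarantees a repeated state among the first 5+1 visited; the segment between the two visits is the pumpable y.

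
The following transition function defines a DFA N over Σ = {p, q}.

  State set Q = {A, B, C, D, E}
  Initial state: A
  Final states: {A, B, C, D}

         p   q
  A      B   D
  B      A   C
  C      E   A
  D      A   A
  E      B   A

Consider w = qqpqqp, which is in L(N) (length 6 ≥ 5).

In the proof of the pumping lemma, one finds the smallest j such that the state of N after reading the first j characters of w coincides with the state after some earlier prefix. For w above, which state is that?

A

Run of N on w = q q p q q p:
  step 0: A  (start)
  step 1: D  (read q: A→D)
  step 2: A  (read q: D→A)   ← first repeat (A seen earlier)
  step 3: B  (read p: A→B)
  step 4: C  (read q: B→C)
  step 5: A  (read q: C→A)
  step 6: B  (read p: A→B)

The earliest repeat is at step j = 2: N is in A, which it already visited at step i = 0.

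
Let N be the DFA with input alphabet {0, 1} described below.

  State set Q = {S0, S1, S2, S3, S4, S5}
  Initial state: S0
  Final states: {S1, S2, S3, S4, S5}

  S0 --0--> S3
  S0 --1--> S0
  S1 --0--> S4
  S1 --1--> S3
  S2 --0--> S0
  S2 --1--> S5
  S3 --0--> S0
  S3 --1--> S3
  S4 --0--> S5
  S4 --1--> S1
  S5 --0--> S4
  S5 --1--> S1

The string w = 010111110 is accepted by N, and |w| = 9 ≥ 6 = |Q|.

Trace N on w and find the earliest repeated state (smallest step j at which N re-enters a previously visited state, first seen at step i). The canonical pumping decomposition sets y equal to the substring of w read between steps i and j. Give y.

1

State sequence: S0 -0-> S3 -1-> S3 -0-> S0 -1-> S0 -1-> S0 -1-> S0 -1-> S0 -1-> S0 -0-> S3
First repeat at step 2: S3 was already visited.

So i = 1, j = 2, giving x = w[0:1] = 0, y = w[1:2] = 1, z = w[2:9] = 0111110.
Check: |xy| = 2 ≤ 6 and |y| = 1 ≥ 1. Reading y takes N from S3 back to S3, so every xyⁱz is accepted.
The DFA has 6 states, so the proof of the pumping lemma guarantees a repeated state among the first 6+1 visited; the segment between the two visits is the pumpable y.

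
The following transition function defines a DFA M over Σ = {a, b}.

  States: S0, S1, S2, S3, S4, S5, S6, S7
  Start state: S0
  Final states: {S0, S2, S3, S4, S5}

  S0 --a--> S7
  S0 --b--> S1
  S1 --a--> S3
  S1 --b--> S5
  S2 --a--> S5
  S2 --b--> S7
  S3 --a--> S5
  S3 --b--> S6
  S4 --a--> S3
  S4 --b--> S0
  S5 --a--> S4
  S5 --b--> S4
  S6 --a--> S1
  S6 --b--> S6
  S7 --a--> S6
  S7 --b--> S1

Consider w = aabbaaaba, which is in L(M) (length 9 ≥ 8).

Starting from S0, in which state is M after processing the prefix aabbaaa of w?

State sequence: S0 -a-> S7 -a-> S6 -b-> S6 -b-> S6 -a-> S1 -a-> S3 -a-> S5

After reading 7 characters, M is in state S5.

S5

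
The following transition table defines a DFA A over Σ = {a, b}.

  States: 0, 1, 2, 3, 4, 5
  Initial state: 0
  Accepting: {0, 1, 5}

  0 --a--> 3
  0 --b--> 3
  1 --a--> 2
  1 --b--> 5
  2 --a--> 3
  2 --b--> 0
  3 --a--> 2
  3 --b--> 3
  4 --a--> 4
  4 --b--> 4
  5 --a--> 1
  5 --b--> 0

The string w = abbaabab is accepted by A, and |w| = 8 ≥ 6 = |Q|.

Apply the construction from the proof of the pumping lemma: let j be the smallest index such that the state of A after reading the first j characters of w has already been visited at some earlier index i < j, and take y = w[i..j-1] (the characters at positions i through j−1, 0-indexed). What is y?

State sequence: 0 -a-> 3 -b-> 3 -b-> 3 -a-> 2 -a-> 3 -b-> 3 -a-> 2 -b-> 0
First repeat at step 2: 3 was already visited.

So i = 1, j = 2, giving x = w[0:1] = a, y = w[1:2] = b, z = w[2:8] = baabab.
Check: |xy| = 2 ≤ 6 and |y| = 1 ≥ 1. Reading y takes A from 3 back to 3, so every xyⁱz is accepted.
With |Q| = 6, pigeonhole forces a state repeat no later than step 6; the substring read between the first and second visits to that state can be pumped.

b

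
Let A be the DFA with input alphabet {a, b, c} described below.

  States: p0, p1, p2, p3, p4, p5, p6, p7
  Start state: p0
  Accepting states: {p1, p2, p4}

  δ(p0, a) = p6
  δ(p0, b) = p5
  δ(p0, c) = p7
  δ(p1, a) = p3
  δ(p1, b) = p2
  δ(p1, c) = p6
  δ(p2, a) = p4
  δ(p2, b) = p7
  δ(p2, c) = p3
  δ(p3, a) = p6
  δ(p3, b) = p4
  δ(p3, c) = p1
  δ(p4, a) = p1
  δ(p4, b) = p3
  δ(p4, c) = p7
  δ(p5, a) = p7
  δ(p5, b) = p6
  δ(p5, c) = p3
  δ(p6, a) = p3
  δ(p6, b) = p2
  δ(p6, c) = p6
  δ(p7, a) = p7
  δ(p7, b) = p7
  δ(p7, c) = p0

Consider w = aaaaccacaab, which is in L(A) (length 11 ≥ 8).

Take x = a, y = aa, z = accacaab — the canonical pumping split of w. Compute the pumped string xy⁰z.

aaccacaab

xy⁰z = xz = a·accacaab = aaccacaab.
Reading y = aa takes A from p6 back to p6, so after x the machine is still in p6, and z then leads to the accepting state p2. Hence aaccacaab ∈ L(A).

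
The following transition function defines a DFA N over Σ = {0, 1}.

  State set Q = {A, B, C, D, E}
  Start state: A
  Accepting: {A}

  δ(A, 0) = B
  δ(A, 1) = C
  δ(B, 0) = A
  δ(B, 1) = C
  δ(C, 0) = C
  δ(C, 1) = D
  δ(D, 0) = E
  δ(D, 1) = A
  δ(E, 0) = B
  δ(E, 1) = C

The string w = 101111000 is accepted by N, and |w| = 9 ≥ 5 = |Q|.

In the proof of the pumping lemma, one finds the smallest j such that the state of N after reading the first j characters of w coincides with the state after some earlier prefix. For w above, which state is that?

C

State sequence: A -1-> C -0-> C -1-> D -1-> A -1-> C -1-> D -0-> E -0-> B -0-> A
First repeat at step 2: C was already visited.

The earliest repeat is at step j = 2: N is in C, which it already visited at step i = 1.
The DFA has 5 states, so the proof of the pumping lemma guarantees a repeated state among the first 5+1 visited; the segment between the two visits is the pumpable y.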